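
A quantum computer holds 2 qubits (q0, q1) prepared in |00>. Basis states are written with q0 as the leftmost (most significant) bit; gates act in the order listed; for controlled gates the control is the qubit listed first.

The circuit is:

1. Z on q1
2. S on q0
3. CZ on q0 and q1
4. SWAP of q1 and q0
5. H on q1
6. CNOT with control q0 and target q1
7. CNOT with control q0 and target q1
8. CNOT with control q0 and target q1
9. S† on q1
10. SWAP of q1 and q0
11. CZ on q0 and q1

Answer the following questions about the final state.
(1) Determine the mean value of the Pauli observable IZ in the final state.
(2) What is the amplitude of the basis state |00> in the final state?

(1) The expectation value of IZ is 1. Key observation: steps 7-8 multiply out to the identity, so the circuit reduces to the remaining gates.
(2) The amplitude on |00> is sqrt(2)/2.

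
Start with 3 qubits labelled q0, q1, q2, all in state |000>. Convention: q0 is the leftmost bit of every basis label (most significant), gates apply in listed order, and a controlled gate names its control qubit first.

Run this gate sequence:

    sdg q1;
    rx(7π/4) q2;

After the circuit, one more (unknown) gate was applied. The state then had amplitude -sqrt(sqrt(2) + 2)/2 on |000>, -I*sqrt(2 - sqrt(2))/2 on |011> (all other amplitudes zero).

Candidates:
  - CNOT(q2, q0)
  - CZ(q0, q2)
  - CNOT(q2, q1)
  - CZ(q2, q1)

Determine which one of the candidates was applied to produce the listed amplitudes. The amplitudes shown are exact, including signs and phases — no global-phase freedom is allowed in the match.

It was CNOT(q2, q1) that produced the state shown.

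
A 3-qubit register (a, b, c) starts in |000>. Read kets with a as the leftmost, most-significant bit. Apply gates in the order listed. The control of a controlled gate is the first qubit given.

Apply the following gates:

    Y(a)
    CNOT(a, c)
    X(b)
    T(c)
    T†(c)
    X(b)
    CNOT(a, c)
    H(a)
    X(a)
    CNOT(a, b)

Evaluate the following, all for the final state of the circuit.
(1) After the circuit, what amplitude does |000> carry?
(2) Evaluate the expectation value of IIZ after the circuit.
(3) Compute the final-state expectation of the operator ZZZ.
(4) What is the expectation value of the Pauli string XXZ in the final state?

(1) The final state's coefficient on |000> equals -sqrt(2)*I/2. Key observation: steps 2-7 multiply out to the identity, so the circuit reduces to the remaining gates.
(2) In the final state, IIZ has expectation 1.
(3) In the final state, ZZZ has expectation 1.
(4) In the final state, XXZ has expectation -1.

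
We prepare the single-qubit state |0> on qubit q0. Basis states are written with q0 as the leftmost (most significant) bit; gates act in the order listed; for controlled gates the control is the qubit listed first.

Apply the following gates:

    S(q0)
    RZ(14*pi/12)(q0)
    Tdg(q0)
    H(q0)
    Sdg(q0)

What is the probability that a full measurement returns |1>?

A full measurement returns |1> with probability 1/2.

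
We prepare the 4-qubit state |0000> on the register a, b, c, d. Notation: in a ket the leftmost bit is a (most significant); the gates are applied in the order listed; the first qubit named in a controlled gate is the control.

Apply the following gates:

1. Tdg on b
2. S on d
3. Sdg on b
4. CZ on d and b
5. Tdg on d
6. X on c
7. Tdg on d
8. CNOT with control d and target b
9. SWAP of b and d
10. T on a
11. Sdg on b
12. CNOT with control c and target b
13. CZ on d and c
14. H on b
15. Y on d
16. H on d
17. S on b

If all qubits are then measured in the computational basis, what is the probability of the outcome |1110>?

Outcome |1110> occurs with probability 0.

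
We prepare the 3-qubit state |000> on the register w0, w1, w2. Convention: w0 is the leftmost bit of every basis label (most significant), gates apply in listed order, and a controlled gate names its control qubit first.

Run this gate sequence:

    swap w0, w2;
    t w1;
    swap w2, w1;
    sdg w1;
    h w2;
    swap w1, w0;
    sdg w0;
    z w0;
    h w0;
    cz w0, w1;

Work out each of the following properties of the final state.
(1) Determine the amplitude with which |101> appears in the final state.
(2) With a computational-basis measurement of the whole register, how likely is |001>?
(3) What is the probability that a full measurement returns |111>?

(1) The final state's coefficient on |101> equals 1/2.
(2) Outcome |001> occurs with probability 1/4.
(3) The probability of measuring |111> is 0.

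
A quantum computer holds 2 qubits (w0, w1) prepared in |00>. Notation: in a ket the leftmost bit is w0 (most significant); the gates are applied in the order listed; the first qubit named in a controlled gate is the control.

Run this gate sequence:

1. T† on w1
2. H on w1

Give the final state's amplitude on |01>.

The amplitude on |01> is sqrt(2)/2.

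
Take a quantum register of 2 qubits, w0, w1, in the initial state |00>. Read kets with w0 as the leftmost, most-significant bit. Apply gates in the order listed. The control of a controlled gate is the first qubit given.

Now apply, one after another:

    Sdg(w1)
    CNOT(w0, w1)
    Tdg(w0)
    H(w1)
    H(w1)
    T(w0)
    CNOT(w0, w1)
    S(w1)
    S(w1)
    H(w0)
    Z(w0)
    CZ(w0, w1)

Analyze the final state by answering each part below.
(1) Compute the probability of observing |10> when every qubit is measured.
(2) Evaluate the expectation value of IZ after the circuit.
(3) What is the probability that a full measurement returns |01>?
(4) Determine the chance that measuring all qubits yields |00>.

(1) The probability of measuring |10> is 1/2.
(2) The observable IZ averages to 1.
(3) A full measurement returns |01> with probability 0.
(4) The probability of measuring |00> is 1/2.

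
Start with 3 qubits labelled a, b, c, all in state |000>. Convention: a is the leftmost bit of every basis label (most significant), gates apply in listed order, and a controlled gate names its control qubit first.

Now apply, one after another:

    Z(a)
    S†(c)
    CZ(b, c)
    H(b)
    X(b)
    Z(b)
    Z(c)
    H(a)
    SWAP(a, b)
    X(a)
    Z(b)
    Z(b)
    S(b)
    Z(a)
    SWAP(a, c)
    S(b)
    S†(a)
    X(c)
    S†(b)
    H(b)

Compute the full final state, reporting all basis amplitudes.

After the circuit, the state carries amplitude sqrt(2)*(-1 - I)/4 on |000>, sqrt(2)*(-1 - I)/4 on |001>, sqrt(2)*(-1 + I)/4 on |010>, sqrt(2)*(-1 + I)/4 on |011>, 0 on |100>, 0 on |101>, 0 on |110>, 0 on |111>.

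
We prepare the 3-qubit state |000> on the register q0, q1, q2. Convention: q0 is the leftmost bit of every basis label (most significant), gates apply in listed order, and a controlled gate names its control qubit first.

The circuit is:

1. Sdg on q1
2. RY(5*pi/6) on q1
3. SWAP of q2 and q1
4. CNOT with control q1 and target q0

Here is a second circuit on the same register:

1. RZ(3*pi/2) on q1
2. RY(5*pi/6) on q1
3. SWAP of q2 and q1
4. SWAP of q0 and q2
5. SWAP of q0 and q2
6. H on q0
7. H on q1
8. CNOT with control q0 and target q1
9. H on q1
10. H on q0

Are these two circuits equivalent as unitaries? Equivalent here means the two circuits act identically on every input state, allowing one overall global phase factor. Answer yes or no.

Yes — the two circuits implement the same unitary up to a global phase.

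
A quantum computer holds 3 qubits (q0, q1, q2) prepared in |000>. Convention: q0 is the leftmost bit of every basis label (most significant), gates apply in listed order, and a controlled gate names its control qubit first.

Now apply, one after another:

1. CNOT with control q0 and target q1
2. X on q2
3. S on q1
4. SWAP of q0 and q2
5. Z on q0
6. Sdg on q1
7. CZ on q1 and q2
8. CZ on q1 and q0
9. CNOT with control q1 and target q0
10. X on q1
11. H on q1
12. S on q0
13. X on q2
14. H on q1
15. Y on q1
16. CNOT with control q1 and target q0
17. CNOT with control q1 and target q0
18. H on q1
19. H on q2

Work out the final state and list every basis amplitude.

The final amplitudes are 0 on |000>, 0 on |001>, 0 on |010>, 0 on |011>, -1/2 on |100>, 1/2 on |101>, -1/2 on |110>, 1/2 on |111>.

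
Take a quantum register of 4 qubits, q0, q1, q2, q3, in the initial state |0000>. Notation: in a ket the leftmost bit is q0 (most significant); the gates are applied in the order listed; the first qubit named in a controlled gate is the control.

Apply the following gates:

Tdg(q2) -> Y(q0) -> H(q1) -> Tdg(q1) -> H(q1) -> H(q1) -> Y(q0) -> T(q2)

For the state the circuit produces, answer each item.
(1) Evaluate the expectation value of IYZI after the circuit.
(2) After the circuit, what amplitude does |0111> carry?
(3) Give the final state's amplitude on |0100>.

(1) In the final state, IYZI has expectation -sqrt(2)/2.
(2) The final state's coefficient on |0111> equals 0.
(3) The amplitude on |0100> is -sqrt(2)*exp(3*I*pi/4)/2.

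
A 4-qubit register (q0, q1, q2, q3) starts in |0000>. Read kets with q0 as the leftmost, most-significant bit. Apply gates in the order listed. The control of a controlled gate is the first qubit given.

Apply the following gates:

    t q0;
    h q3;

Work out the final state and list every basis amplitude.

The resulting statevector has amplitude sqrt(2)/2 on |0000>, sqrt(2)/2 on |0001>, and 0 on every other basis state.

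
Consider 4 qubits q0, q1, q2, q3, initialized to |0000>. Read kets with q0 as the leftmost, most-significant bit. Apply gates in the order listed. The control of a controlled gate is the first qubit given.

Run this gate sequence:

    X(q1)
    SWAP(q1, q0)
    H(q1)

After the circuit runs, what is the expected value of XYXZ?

The observable XYXZ averages to 0.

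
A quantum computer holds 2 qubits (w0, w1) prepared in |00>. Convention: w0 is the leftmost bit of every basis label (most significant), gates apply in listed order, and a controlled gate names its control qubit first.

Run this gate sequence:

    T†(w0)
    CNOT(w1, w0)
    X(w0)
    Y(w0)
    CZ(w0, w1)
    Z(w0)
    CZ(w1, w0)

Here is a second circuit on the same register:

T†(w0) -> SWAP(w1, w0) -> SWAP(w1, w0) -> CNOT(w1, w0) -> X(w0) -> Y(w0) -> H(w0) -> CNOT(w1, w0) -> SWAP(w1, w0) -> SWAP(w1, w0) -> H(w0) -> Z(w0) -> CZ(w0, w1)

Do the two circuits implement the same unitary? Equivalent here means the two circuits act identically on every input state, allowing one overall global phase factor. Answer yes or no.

Yes: on every input state the two circuits agree up to one overall phase factor.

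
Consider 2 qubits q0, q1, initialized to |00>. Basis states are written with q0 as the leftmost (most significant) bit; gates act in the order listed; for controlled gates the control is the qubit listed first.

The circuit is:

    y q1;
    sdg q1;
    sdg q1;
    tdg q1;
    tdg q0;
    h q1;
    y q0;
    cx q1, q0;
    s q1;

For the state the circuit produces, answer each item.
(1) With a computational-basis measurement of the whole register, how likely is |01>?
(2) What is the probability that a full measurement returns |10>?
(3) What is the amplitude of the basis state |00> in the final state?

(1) Outcome |01> occurs with probability 1/2.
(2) Outcome |10> occurs with probability 1/2.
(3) The amplitude on |00> is 0.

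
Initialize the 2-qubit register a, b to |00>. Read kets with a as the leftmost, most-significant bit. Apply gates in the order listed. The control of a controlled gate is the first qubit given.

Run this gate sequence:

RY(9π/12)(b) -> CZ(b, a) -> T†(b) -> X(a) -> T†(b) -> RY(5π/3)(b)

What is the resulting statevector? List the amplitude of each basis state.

After the circuit, the state carries amplitude 0 on |00>, 0 on |01>, -sqrt(6 - 3*sqrt(2))/4 + I*sqrt(sqrt(2) + 2)/4 on |10>, sqrt(2 - sqrt(2))/4 + I*sqrt(3*sqrt(2) + 6)/4 on |11>.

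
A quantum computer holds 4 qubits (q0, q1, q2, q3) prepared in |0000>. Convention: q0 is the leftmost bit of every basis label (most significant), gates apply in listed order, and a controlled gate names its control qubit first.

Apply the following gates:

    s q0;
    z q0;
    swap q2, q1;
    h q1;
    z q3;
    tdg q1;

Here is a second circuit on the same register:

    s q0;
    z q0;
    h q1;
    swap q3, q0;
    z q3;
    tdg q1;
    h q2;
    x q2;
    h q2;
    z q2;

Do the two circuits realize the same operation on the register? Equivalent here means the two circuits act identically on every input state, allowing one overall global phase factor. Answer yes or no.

No, they are not equivalent — no single phase factor reconciles the two unitaries.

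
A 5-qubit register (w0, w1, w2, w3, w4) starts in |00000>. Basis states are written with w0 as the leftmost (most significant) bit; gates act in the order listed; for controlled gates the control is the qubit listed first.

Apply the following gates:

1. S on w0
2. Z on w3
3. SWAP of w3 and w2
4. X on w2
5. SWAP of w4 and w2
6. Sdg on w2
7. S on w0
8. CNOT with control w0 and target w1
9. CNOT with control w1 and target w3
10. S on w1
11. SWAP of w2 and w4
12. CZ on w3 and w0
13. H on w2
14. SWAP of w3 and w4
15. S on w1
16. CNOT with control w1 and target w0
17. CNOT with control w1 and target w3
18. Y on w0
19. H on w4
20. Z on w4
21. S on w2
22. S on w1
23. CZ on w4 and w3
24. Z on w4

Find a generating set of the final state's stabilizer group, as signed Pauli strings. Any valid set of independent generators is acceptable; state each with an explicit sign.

The stabilizer group can be generated by -IIYII, +IIIIX, -ZIIII, +IZIII, +IIIZI, among other valid generating sets.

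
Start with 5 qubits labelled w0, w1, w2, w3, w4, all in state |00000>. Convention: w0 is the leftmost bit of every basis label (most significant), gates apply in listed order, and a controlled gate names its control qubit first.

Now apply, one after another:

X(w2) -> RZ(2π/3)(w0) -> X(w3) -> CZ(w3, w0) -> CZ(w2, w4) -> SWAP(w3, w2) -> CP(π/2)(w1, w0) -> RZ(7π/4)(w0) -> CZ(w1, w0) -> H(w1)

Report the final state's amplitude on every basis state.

The resulting statevector has amplitude sqrt(2)*exp(19*I*pi/24)/2 on |00110>, sqrt(2)*exp(19*I*pi/24)/2 on |01110>, and 0 on every other basis state.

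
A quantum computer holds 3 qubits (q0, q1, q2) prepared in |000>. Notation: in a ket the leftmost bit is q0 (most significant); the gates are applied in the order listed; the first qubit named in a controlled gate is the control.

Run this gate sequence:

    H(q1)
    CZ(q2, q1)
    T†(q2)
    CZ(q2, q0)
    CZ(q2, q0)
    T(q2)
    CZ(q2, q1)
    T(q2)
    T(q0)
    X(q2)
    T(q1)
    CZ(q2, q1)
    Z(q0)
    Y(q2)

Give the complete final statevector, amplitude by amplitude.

The final amplitudes are -sqrt(2)*I/2 on |000>, sqrt(2)*exp(3*I*pi/4)/2 on |010>, and 0 on every other basis state. Key observation: gates 2-7 undo each other exactly, leaving only the rest of the circuit to track.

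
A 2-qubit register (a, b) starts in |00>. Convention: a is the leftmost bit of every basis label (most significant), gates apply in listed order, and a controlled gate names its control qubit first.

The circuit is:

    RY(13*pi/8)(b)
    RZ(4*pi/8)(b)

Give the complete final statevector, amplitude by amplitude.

The resulting statevector has amplitude exp(3*I*pi/4)*cos(3*pi/16) on |00>, exp(I*pi/4)*sin(3*pi/16) on |01>, 0 on |10>, 0 on |11>.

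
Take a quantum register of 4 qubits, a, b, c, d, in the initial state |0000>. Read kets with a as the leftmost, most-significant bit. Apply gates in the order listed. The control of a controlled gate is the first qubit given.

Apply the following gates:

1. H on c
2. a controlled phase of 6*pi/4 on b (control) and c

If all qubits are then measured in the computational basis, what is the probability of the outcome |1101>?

The probability of measuring |1101> is 0.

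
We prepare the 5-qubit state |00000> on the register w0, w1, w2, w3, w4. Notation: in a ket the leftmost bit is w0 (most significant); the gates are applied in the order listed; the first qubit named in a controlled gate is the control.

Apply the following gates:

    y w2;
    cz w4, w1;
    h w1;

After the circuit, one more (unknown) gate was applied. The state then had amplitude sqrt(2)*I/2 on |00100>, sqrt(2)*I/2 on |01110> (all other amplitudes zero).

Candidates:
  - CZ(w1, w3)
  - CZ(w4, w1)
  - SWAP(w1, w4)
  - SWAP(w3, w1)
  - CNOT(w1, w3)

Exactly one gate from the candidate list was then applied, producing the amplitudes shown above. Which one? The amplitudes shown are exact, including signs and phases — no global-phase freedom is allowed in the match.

The applied gate was CNOT(w1, w3).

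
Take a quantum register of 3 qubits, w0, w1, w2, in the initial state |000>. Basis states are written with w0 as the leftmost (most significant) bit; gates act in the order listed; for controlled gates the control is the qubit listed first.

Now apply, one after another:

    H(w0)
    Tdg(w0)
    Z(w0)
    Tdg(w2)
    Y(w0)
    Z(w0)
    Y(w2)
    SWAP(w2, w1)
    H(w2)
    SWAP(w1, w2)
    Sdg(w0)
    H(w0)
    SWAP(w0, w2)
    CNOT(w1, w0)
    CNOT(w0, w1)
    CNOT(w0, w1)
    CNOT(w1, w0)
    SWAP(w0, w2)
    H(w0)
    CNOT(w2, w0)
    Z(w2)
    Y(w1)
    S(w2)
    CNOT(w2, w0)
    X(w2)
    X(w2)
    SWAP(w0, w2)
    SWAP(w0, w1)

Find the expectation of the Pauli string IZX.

In the final state, IZX has expectation sqrt(2)/2. Key observation: the block from step 12 through step 19 cancels to the identity and can be dropped.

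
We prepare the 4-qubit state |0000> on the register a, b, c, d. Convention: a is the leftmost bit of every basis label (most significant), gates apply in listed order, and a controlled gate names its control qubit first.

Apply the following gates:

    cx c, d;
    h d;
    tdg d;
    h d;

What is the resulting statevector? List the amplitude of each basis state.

The resulting statevector has amplitude 1/2 - exp(3*I*pi/4)/2 on |0000>, 1/2 + exp(3*I*pi/4)/2 on |0001>, and 0 on every other basis state.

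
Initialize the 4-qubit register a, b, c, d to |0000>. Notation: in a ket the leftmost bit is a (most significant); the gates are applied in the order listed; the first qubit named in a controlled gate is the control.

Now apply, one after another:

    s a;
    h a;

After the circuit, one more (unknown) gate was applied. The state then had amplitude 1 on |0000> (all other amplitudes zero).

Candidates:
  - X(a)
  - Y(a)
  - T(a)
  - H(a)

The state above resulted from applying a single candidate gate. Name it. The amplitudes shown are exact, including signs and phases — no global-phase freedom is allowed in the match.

It was H(a) that produced the state shown.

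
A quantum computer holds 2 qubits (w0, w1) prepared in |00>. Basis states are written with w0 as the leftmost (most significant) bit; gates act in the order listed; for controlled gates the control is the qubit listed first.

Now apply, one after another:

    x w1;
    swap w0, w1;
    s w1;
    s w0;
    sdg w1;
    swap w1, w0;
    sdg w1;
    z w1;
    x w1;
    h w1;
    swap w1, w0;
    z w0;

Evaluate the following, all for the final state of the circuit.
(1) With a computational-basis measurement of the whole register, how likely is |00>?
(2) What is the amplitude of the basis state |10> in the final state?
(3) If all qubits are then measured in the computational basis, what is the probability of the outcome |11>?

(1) Outcome |00> occurs with probability 1/2.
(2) The final state's coefficient on |10> equals sqrt(2)/2.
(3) The probability of measuring |11> is 0.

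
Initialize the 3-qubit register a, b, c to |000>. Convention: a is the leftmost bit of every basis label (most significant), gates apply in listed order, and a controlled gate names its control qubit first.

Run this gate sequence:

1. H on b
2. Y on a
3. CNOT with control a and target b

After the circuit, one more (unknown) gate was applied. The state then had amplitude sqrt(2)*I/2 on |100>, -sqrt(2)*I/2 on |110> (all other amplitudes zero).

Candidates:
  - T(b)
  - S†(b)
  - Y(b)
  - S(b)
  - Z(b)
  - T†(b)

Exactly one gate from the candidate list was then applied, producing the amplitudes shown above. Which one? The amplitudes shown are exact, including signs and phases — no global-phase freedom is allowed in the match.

The unique candidate consistent with the amplitudes is Z(b).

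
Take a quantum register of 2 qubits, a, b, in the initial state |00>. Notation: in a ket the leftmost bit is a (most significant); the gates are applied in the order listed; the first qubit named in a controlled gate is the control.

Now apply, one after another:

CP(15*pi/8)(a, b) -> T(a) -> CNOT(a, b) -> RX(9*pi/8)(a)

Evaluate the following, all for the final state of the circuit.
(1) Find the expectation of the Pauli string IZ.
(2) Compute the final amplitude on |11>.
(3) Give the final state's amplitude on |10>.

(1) The observable IZ averages to 1.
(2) The final state's coefficient on |11> equals 0.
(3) The final state's coefficient on |10> equals -I*cos(pi/16).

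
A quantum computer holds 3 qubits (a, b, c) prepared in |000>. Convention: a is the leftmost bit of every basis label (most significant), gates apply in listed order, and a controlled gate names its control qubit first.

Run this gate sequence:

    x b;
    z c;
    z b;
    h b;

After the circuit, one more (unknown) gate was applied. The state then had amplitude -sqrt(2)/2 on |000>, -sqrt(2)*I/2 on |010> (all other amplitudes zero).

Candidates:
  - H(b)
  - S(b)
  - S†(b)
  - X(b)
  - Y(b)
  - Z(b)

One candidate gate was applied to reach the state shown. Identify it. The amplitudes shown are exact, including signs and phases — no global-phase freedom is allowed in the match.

The applied gate was S†(b).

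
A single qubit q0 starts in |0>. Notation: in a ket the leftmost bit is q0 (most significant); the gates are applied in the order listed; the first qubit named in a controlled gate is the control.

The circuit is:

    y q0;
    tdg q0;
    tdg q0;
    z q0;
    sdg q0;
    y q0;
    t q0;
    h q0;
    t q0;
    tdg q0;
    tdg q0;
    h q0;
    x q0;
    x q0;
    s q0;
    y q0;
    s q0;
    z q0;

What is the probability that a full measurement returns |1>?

A full measurement returns |1> with probability sqrt(2)/4 + 1/2.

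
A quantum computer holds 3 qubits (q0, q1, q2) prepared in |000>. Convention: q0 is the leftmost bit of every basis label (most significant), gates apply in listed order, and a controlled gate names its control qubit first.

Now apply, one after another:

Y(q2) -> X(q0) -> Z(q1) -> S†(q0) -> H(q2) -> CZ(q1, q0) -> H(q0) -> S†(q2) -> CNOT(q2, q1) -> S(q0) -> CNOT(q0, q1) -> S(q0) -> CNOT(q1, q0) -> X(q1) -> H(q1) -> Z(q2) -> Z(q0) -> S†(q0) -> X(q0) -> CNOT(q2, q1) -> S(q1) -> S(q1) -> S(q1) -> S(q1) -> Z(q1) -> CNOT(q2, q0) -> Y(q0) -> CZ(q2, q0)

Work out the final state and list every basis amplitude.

The final amplitudes are -sqrt(2)*I/2 on |000>, sqrt(2)*I/2 on |011>, and 0 on every other basis state. Key observation: the block from step 21 through step 24 cancels to the identity and can be dropped.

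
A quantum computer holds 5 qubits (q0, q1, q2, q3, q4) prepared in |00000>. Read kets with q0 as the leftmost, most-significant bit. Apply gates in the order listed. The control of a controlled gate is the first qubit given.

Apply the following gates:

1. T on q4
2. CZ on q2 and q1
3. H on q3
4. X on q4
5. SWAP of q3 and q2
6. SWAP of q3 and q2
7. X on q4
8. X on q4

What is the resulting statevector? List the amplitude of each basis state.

After the circuit, the state carries amplitude sqrt(2)/2 on |00001>, sqrt(2)/2 on |00011>, and 0 on every other basis state. Key observation: gates 4-7 undo each other exactly, leaving only the rest of the circuit to track.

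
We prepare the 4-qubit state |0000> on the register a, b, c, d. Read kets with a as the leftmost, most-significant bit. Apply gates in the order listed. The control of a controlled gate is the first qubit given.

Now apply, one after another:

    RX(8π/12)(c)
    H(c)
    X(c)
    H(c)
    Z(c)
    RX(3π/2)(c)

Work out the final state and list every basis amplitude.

The resulting statevector has amplitude -sqrt(6)/4 - sqrt(2)/4 on |0000>, I*(-sqrt(2) + sqrt(6))/4 on |0010>, and 0 on every other basis state. Key observation: gates 2-5 undo each other exactly, leaving only the rest of the circuit to track.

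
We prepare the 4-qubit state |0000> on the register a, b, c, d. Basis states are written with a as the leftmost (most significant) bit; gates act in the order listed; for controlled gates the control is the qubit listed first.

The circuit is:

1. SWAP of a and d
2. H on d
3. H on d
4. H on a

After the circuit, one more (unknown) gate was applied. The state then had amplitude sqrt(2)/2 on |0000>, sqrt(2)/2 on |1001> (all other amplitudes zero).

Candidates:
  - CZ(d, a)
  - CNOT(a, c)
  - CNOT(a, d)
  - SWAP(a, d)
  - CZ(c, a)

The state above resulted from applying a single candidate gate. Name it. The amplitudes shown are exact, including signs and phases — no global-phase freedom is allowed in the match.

The applied gate was CNOT(a, d).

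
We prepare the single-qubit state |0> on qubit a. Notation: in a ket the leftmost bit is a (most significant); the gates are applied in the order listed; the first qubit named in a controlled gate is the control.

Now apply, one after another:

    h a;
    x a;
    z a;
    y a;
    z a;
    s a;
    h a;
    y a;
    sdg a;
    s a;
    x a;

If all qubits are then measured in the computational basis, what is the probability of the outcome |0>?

A full measurement returns |0> with probability 1/2.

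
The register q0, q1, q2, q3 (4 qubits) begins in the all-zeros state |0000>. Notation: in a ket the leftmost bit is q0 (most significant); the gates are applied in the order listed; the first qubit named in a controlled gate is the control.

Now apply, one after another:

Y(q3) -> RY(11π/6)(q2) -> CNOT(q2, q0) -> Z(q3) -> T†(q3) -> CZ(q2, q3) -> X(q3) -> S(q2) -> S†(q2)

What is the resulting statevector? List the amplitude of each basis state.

After the circuit, the state carries amplitude (sqrt(2) + sqrt(6))*exp(I*pi/4)/4 on |0000>, (-sqrt(2) + sqrt(6))*exp(I*pi/4)/4 on |1010>, and 0 on every other basis state. Key observation: gates 8-9 undo each other exactly, leaving only the rest of the circuit to track.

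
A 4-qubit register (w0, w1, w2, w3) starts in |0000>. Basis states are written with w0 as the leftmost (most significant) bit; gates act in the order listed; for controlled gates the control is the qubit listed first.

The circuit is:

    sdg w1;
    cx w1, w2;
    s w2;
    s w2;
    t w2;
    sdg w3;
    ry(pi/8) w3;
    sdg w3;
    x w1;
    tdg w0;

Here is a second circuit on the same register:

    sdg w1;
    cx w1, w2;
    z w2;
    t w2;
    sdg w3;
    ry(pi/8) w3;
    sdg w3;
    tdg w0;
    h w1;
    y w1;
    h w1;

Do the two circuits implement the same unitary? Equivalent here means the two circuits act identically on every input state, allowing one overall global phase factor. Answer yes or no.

No: there is an input state on which the two circuits produce genuinely different outputs (not merely differing by a phase).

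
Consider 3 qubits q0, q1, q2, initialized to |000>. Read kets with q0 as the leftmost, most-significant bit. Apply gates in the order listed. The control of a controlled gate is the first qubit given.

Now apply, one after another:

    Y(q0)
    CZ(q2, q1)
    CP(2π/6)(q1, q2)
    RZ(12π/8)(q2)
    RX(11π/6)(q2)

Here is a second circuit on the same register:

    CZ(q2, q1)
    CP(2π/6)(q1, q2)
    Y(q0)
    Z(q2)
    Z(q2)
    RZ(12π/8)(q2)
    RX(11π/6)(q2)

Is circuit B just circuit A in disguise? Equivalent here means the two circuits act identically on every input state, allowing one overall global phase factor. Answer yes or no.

Yes — the two circuits implement the same unitary up to a global phase.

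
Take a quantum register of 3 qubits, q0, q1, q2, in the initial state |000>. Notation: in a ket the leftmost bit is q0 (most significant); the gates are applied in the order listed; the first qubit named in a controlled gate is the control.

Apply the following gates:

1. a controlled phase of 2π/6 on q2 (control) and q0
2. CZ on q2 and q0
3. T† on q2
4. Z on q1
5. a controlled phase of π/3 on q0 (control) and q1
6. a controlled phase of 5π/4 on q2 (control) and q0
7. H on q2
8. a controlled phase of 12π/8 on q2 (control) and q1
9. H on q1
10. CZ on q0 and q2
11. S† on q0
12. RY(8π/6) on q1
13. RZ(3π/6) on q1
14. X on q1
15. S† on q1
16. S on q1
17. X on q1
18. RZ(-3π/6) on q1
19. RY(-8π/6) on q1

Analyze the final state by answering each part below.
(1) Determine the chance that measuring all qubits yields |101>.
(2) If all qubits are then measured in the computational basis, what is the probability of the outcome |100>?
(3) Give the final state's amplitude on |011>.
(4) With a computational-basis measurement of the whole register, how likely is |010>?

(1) The probability of measuring |101> is 0. Key observation: gates 12-19 undo each other exactly, leaving only the rest of the circuit to track.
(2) Outcome |100> occurs with probability 0.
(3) |011> carries amplitude 1/2 in the final state.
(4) The probability of measuring |010> is 1/4.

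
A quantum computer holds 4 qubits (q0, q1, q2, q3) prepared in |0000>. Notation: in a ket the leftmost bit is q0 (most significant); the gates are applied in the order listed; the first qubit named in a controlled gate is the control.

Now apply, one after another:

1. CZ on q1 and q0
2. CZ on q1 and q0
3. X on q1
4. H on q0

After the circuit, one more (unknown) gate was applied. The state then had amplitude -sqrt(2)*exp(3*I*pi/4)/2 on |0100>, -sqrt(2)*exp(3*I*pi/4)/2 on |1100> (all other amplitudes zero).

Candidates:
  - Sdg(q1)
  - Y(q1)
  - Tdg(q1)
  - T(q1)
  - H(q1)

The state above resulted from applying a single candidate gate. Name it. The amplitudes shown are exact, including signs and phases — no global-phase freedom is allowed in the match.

It was Tdg(q1) that produced the state shown. Key observation: steps 1-2 multiply out to the identity, so the circuit reduces to the remaining gates.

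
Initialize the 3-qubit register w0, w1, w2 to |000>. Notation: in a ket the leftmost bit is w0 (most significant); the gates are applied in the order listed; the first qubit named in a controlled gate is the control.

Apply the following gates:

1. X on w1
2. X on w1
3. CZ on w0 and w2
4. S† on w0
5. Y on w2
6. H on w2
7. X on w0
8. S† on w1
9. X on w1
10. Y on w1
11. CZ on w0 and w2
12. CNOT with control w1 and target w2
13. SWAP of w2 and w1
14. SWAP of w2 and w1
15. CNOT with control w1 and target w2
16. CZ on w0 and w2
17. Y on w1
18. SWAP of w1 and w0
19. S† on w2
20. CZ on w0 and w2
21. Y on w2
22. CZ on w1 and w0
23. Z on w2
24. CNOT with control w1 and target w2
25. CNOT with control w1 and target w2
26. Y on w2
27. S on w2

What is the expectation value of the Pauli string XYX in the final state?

The expectation value of XYX is 0. Key observation: gates 10-17 undo each other exactly, leaving only the rest of the circuit to track.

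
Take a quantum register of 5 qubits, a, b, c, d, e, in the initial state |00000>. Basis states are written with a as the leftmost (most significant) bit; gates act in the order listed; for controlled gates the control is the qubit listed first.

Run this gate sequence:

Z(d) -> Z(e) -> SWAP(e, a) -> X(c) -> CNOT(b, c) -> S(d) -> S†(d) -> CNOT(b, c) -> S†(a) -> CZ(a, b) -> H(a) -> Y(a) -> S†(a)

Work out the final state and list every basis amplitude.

After the circuit, the state carries amplitude -sqrt(2)*I/2 on |00100>, sqrt(2)/2 on |10100>, and 0 on every other basis state. Key observation: gates 5-8 undo each other exactly, leaving only the rest of the circuit to track.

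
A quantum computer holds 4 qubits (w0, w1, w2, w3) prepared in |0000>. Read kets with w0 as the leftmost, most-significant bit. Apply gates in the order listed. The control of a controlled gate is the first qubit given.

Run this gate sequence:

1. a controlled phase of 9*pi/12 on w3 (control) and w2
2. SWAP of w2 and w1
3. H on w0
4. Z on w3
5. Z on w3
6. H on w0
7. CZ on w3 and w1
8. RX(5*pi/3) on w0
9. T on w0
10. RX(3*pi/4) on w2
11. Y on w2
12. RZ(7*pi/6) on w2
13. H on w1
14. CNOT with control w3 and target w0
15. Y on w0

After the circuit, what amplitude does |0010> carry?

|0010> carries amplitude sqrt(4 - 2*sqrt(2))*exp(I*pi/3)/8 in the final state. Key observation: gates 3-6 undo each other exactly, leaving only the rest of the circuit to track.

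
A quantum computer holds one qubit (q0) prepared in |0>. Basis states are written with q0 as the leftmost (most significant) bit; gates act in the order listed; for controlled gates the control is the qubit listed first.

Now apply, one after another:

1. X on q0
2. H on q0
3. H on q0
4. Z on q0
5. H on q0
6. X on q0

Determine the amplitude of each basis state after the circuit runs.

The resulting statevector has amplitude sqrt(2)/2 on |0>, -sqrt(2)/2 on |1>.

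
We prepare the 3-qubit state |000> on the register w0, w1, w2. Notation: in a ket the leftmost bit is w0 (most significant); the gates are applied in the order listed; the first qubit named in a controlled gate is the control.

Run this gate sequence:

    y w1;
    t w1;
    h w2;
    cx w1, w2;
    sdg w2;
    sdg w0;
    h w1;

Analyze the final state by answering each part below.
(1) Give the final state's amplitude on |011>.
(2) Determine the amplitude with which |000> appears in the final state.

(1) |011> carries amplitude -exp(I*pi/4)/2 in the final state.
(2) The amplitude on |000> is exp(3*I*pi/4)/2.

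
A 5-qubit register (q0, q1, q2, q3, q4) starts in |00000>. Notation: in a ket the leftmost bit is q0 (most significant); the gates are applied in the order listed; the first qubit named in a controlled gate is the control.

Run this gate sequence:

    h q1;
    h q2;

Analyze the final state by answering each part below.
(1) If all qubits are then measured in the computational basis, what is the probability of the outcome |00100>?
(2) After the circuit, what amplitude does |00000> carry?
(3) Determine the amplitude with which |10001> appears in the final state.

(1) A full measurement returns |00100> with probability 1/4.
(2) The final state's coefficient on |00000> equals 1/2.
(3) The amplitude on |10001> is 0.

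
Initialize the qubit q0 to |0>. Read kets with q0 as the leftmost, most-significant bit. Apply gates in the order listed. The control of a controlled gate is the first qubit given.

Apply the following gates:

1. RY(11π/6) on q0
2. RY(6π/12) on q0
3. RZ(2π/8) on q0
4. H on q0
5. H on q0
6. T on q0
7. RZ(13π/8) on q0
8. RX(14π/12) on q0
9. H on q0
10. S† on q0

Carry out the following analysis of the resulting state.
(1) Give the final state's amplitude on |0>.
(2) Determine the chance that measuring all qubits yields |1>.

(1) The final state's coefficient on |0> equals (-3 + sqrt(3) - 3*I - (-1 + sqrt(3) + I + sqrt(3)*I)*exp(I*pi/8) - sqrt(3)*I)*exp(I*pi/16)/8. Key observation: steps 4-5 multiply out to the identity, so the circuit reduces to the remaining gates.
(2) A full measurement returns |1> with probability 1/2 - sqrt(3*sqrt(2) + 6)/8.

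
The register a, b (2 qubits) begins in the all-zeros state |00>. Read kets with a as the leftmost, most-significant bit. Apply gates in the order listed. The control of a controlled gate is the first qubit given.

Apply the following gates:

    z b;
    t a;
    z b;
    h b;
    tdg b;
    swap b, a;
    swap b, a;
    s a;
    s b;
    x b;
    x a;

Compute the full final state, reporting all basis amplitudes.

The final amplitudes are 0 on |00>, 0 on |01>, sqrt(2)*exp(I*pi/4)/2 on |10>, sqrt(2)/2 on |11>.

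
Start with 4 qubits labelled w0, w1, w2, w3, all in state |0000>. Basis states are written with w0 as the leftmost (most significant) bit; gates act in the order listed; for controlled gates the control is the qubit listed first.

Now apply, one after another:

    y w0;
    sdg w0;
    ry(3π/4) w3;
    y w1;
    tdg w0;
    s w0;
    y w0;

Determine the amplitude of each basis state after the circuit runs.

The final amplitudes are sqrt(2 - sqrt(2))*exp(I*pi/4)/2 on |0100>, sqrt(sqrt(2) + 2)*exp(I*pi/4)/2 on |0101>, and 0 on every other basis state.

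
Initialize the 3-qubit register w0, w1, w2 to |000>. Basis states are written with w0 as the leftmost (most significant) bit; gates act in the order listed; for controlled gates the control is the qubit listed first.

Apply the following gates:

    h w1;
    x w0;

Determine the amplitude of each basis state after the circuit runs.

After the circuit, the state carries amplitude sqrt(2)/2 on |100>, sqrt(2)/2 on |110>, and 0 on every other basis state.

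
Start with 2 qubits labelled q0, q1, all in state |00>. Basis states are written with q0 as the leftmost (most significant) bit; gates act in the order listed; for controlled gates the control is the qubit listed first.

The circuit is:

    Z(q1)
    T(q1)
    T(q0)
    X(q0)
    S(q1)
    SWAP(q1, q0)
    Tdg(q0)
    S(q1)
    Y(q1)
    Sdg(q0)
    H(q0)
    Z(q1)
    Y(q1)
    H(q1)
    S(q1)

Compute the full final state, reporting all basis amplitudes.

The final amplitudes are I/2 on |00>, 1/2 on |01>, I/2 on |10>, 1/2 on |11>.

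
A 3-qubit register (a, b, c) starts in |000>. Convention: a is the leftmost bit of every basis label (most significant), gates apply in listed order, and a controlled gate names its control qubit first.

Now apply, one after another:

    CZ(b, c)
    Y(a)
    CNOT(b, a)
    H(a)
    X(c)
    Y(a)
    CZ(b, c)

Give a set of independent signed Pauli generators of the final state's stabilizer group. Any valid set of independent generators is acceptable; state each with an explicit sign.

The stabilizer group can be generated by +XII, +IZI, -IIZ, among other valid generating sets.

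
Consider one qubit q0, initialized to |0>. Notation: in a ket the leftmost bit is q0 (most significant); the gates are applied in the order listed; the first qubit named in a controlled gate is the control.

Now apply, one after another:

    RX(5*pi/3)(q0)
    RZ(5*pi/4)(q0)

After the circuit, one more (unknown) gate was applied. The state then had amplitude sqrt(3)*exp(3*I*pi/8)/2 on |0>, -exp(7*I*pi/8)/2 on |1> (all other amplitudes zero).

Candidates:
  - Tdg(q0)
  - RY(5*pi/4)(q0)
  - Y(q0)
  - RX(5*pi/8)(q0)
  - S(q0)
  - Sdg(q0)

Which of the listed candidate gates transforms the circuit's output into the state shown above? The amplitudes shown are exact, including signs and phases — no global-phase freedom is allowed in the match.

It was Tdg(q0) that produced the state shown.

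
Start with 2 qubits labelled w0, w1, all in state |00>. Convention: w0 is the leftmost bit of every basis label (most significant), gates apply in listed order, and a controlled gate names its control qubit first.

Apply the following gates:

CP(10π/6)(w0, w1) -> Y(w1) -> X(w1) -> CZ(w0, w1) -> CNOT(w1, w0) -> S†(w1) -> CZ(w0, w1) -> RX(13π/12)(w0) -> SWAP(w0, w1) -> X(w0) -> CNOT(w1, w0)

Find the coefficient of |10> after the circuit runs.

|10> carries amplitude -I*sqrt(sqrt(2) + 2)/4 + I*sqrt(6 - 3*sqrt(2))/4 in the final state.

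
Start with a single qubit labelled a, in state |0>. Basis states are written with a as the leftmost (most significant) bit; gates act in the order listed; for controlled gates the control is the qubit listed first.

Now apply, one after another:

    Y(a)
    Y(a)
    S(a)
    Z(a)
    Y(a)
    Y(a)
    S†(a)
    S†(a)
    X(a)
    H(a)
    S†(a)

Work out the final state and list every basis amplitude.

After the circuit, the state carries amplitude sqrt(2)/2 on |0>, sqrt(2)*I/2 on |1>.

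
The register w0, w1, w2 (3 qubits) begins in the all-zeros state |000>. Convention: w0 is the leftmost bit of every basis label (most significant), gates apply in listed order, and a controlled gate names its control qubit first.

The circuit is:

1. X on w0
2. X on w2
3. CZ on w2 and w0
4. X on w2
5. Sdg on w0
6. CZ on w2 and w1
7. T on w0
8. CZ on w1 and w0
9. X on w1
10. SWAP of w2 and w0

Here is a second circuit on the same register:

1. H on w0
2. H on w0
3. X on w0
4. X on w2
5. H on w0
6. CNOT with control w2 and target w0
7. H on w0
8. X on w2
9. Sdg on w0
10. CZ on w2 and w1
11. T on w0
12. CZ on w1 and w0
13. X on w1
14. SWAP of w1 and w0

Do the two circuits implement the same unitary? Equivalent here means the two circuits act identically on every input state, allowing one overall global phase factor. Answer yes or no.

No — the two circuits implement different unitaries, even allowing a global phase.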